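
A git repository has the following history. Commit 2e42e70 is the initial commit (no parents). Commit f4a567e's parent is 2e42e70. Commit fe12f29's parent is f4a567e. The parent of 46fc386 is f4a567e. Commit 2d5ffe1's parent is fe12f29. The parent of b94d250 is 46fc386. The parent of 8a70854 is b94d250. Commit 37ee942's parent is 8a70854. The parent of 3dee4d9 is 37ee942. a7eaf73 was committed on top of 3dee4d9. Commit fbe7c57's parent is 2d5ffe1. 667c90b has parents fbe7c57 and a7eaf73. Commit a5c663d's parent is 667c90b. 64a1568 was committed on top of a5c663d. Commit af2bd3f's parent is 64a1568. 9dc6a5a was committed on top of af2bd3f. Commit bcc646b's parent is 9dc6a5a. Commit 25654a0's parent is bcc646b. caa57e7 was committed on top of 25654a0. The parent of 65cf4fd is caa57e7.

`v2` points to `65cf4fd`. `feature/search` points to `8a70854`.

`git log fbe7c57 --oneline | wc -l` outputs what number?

5

Walking parent pointers from fbe7c57: reachable set = {2d5ffe1, 2e42e70, f4a567e, fbe7c57, fe12f29}.
That is 5 commits.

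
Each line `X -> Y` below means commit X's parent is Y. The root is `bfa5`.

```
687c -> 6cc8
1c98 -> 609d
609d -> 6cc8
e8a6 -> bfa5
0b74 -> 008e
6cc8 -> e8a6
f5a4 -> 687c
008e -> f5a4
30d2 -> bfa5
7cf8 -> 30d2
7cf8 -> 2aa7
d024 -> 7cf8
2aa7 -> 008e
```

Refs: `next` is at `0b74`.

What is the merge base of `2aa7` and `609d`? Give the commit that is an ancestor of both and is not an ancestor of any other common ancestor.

6cc8

Ancestors of 2aa7: {008e, 2aa7, 687c, 6cc8, bfa5, e8a6, f5a4}.
Ancestors of 609d: {609d, 6cc8, bfa5, e8a6}.
Common ancestors: {6cc8, bfa5, e8a6}.
Among these, 6cc8 is not an ancestor of any other common ancestor — it is the merge base.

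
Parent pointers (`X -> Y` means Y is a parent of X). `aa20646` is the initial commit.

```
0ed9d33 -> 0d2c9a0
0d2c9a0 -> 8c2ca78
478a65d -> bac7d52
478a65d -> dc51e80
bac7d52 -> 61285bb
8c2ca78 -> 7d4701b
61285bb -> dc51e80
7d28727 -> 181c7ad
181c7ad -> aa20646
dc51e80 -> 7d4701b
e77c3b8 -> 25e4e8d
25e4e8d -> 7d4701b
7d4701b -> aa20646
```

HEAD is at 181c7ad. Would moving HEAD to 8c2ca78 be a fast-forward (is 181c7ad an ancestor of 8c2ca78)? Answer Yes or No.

No

A fast-forward from 181c7ad to 8c2ca78 is possible iff 181c7ad is an ancestor of 8c2ca78.
Ancestors of 8c2ca78: {7d4701b, 8c2ca78, aa20646}.
181c7ad is not among them, so fast-forward is not possible.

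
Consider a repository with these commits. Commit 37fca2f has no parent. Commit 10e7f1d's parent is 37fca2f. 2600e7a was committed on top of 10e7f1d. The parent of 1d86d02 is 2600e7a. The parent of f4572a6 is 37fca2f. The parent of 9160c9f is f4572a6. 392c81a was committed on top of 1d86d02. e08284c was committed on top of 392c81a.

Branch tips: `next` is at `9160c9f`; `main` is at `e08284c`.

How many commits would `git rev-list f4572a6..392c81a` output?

4

Reachable from 392c81a: {10e7f1d, 1d86d02, 2600e7a, 37fca2f, 392c81a}.
Reachable from f4572a6: {37fca2f, f4572a6}.
In 392c81a's history but not f4572a6's: {10e7f1d, 1d86d02, 2600e7a, 392c81a} — 4 commits.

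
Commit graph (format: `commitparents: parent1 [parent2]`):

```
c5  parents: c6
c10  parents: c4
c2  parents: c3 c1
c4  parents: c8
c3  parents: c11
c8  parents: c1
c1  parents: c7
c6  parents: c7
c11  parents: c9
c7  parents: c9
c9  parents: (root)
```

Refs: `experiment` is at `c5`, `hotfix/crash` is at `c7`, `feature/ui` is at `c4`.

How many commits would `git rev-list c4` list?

5

Walking parent pointers from c4: reachable set = {c1, c4, c7, c8, c9}.
That is 5 commits.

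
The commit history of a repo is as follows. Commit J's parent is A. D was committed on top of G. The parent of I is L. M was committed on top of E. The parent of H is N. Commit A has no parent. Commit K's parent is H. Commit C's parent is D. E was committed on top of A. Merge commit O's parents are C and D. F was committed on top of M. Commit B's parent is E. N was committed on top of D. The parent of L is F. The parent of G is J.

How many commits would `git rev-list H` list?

Walking parent pointers from H: reachable set = {A, D, G, H, J, N}.
That is 6 commits.

6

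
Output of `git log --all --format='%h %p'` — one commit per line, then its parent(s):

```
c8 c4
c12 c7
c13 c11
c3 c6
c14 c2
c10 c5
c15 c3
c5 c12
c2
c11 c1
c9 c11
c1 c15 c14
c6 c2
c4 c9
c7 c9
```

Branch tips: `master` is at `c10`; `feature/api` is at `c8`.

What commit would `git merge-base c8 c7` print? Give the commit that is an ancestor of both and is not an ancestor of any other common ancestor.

c9

Ancestors of c8: {c1, c11, c14, c15, c2, c3, c4, c6, c8, c9}.
Ancestors of c7: {c1, c11, c14, c15, c2, c3, c6, c7, c9}.
Common ancestors: {c1, c11, c14, c15, c2, c3, c6, c9}.
Among these, c9 is not an ancestor of any other common ancestor — it is the merge base.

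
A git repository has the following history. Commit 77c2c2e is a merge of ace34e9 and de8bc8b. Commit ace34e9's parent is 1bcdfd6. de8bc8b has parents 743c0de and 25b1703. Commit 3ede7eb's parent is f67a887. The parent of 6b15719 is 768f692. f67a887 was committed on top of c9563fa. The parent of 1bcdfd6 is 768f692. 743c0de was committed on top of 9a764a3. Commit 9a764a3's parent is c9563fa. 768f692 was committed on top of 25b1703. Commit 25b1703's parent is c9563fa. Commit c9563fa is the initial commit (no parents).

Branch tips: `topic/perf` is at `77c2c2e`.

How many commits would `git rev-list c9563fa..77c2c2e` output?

8

Reachable from 77c2c2e: {1bcdfd6, 25b1703, 743c0de, 768f692, 77c2c2e, 9a764a3, ace34e9, c9563fa, de8bc8b}.
Reachable from c9563fa: {c9563fa}.
In 77c2c2e's history but not c9563fa's: {1bcdfd6, 25b1703, 743c0de, 768f692, 77c2c2e, 9a764a3, ace34e9, de8bc8b} — 8 commits.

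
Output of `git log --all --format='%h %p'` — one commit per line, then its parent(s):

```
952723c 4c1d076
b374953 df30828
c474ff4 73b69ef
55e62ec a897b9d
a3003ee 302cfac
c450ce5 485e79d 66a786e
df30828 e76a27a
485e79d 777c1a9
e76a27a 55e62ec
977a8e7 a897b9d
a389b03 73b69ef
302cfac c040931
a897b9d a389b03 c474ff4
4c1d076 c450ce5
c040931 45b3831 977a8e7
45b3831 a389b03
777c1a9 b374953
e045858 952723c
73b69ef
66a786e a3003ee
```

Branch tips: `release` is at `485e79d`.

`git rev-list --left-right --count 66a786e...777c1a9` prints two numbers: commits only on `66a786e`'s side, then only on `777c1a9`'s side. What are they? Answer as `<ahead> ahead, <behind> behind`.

6 ahead, 5 behind

Reachable from 66a786e: {302cfac, 45b3831, 66a786e, 73b69ef, 977a8e7, a3003ee, a389b03, a897b9d, c040931, c474ff4}.
Reachable from 777c1a9: {55e62ec, 73b69ef, 777c1a9, a389b03, a897b9d, b374953, c474ff4, df30828, e76a27a}.
Only in 66a786e's history (ahead): {302cfac, 45b3831, 66a786e, 977a8e7, a3003ee, c040931} — 6.
Only in 777c1a9's history (behind): {55e62ec, 777c1a9, b374953, df30828, e76a27a} — 5.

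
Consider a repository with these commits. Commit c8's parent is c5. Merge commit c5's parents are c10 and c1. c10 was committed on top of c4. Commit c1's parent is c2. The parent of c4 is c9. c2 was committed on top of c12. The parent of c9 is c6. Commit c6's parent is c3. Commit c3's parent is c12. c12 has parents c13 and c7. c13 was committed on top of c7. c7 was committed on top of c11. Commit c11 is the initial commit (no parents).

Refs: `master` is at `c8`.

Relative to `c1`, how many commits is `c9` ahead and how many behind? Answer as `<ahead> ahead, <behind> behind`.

3 ahead, 2 behind

Reachable from c9: {c11, c12, c13, c3, c6, c7, c9}.
Reachable from c1: {c1, c11, c12, c13, c2, c7}.
Only in c9's history (ahead): {c3, c6, c9} — 3.
Only in c1's history (behind): {c1, c2} — 2.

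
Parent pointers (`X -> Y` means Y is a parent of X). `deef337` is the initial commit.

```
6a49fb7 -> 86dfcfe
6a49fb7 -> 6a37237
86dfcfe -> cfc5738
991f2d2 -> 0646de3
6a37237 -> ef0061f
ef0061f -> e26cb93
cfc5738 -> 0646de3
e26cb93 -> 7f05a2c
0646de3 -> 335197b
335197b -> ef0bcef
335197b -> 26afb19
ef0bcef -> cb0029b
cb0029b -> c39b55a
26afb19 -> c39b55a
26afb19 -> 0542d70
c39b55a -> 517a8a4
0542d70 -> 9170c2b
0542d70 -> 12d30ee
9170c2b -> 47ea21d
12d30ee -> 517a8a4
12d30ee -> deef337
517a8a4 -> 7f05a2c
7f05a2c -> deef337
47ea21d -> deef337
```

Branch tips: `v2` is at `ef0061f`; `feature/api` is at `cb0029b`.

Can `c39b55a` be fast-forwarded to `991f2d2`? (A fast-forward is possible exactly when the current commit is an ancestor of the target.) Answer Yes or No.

Yes

A fast-forward from c39b55a to 991f2d2 is possible iff c39b55a is an ancestor of 991f2d2.
Ancestors of 991f2d2: {0542d70, 0646de3, 12d30ee, 26afb19, 335197b, 47ea21d, 517a8a4, 7f05a2c, 9170c2b, 991f2d2, c39b55a, cb0029b, deef337, ef0bcef}.
c39b55a is among them, so fast-forward is possible.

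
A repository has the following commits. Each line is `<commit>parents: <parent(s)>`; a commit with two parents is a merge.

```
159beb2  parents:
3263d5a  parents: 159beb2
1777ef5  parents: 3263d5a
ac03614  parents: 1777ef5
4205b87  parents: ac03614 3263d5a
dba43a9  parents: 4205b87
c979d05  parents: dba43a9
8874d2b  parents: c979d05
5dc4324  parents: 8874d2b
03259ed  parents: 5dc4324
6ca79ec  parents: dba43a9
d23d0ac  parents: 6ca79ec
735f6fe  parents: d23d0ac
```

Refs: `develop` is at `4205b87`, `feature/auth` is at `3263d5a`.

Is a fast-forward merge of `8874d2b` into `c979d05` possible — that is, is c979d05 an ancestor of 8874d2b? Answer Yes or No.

A fast-forward from c979d05 to 8874d2b is possible iff c979d05 is an ancestor of 8874d2b.
Ancestors of 8874d2b: {159beb2, 1777ef5, 3263d5a, 4205b87, 8874d2b, ac03614, c979d05, dba43a9}.
c979d05 is among them, so fast-forward is possible.

Yes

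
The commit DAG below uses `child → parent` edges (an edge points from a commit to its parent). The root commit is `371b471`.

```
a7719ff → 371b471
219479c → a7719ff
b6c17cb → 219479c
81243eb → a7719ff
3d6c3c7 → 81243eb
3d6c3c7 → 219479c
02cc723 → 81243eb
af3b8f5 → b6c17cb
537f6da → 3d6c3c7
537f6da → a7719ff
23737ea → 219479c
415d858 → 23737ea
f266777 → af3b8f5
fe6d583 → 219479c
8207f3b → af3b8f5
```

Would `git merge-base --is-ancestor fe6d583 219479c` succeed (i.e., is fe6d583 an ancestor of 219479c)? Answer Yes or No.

Ancestors of 219479c: {219479c, 371b471, a7719ff}.
fe6d583 is not in that set, so it is not an ancestor of 219479c.

No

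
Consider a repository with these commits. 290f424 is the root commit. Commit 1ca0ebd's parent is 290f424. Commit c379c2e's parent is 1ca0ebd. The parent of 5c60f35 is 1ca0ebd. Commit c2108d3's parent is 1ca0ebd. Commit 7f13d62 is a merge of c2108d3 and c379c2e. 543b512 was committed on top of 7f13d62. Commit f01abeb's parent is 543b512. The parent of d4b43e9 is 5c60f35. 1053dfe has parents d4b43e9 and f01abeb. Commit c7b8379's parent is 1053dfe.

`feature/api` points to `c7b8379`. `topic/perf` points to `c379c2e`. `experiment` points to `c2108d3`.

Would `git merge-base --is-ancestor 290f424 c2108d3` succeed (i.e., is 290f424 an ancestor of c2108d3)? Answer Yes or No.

Ancestors of c2108d3 (commits reachable by following parents): {1ca0ebd, 290f424, c2108d3}.
290f424 is in that set, so it is an ancestor of c2108d3.

Yes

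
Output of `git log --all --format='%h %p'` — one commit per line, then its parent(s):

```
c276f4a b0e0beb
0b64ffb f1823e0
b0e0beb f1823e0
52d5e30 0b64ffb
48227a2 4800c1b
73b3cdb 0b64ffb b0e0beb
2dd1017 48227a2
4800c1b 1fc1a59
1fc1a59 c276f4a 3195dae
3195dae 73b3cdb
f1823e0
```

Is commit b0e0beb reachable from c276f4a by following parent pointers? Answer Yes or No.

Ancestors of c276f4a (commits reachable by following parents): {b0e0beb, c276f4a, f1823e0}.
b0e0beb is in that set, so it is an ancestor of c276f4a.

Yes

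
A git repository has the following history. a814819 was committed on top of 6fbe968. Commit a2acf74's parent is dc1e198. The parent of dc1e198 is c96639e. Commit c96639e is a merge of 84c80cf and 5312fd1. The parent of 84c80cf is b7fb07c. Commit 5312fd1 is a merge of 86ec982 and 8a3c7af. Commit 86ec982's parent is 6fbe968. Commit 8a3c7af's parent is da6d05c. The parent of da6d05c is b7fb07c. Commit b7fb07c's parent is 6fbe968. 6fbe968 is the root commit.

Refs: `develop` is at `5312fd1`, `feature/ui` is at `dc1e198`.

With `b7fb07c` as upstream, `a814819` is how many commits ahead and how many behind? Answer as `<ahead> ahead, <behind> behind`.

1 ahead, 1 behind

Reachable from a814819: {6fbe968, a814819}.
Reachable from b7fb07c: {6fbe968, b7fb07c}.
Only in a814819's history (ahead): {a814819} — 1.
Only in b7fb07c's history (behind): {b7fb07c} — 1.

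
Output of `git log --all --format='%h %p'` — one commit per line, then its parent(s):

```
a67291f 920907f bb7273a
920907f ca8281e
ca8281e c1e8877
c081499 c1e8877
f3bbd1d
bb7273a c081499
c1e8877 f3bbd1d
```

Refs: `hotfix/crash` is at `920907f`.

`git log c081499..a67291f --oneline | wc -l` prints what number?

Reachable from a67291f: {920907f, a67291f, bb7273a, c081499, c1e8877, ca8281e, f3bbd1d}.
Reachable from c081499: {c081499, c1e8877, f3bbd1d}.
In a67291f's history but not c081499's: {920907f, a67291f, bb7273a, ca8281e} — 4 commits.

4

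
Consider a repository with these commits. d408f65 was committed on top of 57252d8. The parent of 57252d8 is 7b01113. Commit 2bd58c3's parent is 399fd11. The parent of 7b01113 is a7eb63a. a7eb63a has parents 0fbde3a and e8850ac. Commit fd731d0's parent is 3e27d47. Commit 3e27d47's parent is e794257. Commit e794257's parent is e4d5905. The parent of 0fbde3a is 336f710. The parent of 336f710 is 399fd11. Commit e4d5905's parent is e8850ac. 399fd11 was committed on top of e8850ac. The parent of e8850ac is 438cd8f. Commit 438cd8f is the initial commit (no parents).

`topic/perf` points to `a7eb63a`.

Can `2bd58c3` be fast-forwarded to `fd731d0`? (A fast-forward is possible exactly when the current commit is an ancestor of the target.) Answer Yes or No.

No

A fast-forward from 2bd58c3 to fd731d0 is possible iff 2bd58c3 is an ancestor of fd731d0.
Ancestors of fd731d0: {3e27d47, 438cd8f, e4d5905, e794257, e8850ac, fd731d0}.
2bd58c3 is not among them, so fast-forward is not possible.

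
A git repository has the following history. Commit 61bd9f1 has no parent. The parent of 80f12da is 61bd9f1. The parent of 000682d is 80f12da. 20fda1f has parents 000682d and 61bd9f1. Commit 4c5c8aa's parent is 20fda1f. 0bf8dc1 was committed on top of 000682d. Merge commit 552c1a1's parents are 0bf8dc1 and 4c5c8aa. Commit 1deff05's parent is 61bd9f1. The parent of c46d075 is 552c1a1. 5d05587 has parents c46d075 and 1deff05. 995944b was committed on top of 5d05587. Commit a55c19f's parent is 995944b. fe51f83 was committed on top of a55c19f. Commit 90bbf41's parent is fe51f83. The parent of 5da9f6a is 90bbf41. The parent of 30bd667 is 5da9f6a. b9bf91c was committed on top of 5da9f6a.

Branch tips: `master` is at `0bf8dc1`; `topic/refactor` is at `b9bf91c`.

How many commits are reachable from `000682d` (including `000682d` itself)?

Walking parent pointers from 000682d: reachable set = {000682d, 61bd9f1, 80f12da}.
That is 3 commits.

3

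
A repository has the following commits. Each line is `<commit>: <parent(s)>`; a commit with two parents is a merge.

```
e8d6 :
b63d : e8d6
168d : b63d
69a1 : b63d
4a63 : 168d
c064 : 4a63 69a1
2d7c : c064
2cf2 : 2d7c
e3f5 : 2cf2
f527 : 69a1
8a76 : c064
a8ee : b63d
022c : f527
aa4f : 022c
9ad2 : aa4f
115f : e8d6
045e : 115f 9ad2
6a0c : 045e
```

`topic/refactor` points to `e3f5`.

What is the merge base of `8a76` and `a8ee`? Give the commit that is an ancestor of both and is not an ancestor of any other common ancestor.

Ancestors of 8a76: {168d, 4a63, 69a1, 8a76, b63d, c064, e8d6}.
Ancestors of a8ee: {a8ee, b63d, e8d6}.
Common ancestors: {b63d, e8d6}.
Among these, b63d is not an ancestor of any other common ancestor — it is the merge base.

b63d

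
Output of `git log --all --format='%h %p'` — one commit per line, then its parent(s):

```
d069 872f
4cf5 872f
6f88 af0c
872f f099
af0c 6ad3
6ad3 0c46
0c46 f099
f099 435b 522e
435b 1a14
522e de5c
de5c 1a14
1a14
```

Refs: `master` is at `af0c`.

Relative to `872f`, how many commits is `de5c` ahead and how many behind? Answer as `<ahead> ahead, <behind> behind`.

Reachable from de5c: {1a14, de5c}.
Reachable from 872f: {1a14, 435b, 522e, 872f, de5c, f099}.
Only in de5c's history (ahead): {} — 0.
Only in 872f's history (behind): {435b, 522e, 872f, f099} — 4.

0 ahead, 4 behind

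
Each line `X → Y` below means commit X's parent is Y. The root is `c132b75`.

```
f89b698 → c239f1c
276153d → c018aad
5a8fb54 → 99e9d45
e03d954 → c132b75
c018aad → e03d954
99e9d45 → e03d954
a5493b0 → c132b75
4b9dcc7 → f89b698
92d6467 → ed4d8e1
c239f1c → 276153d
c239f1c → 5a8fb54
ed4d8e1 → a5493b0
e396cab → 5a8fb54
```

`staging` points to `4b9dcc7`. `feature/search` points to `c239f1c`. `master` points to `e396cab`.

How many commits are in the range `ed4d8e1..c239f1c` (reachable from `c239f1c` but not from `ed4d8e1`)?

6

Reachable from c239f1c: {276153d, 5a8fb54, 99e9d45, c018aad, c132b75, c239f1c, e03d954}.
Reachable from ed4d8e1: {a5493b0, c132b75, ed4d8e1}.
In c239f1c's history but not ed4d8e1's: {276153d, 5a8fb54, 99e9d45, c018aad, c239f1c, e03d954} — 6 commits.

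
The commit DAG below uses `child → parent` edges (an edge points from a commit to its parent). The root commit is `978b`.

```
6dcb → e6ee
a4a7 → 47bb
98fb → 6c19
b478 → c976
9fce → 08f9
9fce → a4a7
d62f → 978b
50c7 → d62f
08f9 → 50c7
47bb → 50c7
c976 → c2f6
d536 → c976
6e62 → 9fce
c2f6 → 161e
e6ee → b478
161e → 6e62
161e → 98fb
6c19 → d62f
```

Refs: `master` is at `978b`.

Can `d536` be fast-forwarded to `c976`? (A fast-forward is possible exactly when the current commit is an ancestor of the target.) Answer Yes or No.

A fast-forward from d536 to c976 is possible iff d536 is an ancestor of c976.
Ancestors of c976: {08f9, 161e, 47bb, 50c7, 6c19, 6e62, 978b, 98fb, 9fce, a4a7, c2f6, c976, d62f}.
d536 is not among them, so fast-forward is not possible.

No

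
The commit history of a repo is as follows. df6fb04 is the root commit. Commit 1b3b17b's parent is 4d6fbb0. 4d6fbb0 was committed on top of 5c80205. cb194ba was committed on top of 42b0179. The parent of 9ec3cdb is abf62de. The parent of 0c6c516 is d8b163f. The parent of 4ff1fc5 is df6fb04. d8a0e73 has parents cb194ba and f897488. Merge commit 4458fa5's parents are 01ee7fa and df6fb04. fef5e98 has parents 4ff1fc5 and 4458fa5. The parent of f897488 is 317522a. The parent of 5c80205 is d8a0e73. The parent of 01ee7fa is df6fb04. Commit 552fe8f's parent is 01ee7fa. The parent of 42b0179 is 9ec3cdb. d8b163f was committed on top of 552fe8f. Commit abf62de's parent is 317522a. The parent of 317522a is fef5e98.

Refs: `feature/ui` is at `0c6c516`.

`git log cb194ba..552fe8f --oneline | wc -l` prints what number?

1

Reachable from 552fe8f: {01ee7fa, 552fe8f, df6fb04}.
Reachable from cb194ba: {01ee7fa, 317522a, 42b0179, 4458fa5, 4ff1fc5, 9ec3cdb, abf62de, cb194ba, df6fb04, fef5e98}.
In 552fe8f's history but not cb194ba's: {552fe8f} — 1 commit.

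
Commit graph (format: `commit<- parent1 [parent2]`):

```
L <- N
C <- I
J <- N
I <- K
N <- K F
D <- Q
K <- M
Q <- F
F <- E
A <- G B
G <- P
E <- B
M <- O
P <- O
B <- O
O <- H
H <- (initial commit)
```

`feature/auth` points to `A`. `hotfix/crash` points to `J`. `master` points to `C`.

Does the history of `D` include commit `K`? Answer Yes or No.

No

Ancestors of D: {B, D, E, F, H, O, Q}.
K is not in that set, so it is not an ancestor of D.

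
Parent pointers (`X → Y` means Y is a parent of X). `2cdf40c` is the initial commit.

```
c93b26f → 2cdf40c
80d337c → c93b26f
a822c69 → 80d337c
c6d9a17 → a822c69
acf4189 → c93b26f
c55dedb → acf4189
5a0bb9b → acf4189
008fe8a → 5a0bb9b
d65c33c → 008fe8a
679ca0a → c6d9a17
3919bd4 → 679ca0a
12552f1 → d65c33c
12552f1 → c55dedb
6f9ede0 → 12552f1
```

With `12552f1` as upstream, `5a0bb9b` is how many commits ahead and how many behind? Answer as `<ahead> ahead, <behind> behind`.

0 ahead, 4 behind

Reachable from 5a0bb9b: {2cdf40c, 5a0bb9b, acf4189, c93b26f}.
Reachable from 12552f1: {008fe8a, 12552f1, 2cdf40c, 5a0bb9b, acf4189, c55dedb, c93b26f, d65c33c}.
Only in 5a0bb9b's history (ahead): {} — 0.
Only in 12552f1's history (behind): {008fe8a, 12552f1, c55dedb, d65c33c} — 4.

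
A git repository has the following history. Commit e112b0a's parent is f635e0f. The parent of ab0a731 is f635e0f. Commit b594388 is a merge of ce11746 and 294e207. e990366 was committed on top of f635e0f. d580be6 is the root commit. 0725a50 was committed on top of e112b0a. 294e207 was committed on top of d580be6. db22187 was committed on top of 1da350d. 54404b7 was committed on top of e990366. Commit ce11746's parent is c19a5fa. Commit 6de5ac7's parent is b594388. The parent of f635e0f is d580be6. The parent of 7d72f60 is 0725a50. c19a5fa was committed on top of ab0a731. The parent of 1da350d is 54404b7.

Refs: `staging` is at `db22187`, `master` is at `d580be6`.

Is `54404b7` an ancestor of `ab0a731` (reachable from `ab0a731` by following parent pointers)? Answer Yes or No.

No

Ancestors of ab0a731: {ab0a731, d580be6, f635e0f}.
54404b7 is not in that set, so it is not an ancestor of ab0a731.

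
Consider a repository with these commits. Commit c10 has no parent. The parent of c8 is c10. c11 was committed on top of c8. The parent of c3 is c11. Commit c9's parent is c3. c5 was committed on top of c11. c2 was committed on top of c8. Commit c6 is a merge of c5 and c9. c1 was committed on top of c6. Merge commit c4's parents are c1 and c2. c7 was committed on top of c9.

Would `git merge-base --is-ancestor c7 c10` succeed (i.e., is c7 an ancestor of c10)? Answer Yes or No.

No

Ancestors of c10: {c10}.
c7 is not in that set, so it is not an ancestor of c10.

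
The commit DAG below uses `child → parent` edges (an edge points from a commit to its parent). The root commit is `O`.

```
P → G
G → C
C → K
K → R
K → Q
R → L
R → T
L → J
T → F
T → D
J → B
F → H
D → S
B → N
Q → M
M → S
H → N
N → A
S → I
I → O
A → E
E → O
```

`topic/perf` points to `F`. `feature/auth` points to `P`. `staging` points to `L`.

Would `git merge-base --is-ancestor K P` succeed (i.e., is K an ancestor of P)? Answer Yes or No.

Ancestors of P (commits reachable by following parents): {A, B, C, D, E, F, G, H, I, J, K, L, M, N, O, P, Q, R, S, T}.
K is in that set, so it is an ancestor of P.

Yes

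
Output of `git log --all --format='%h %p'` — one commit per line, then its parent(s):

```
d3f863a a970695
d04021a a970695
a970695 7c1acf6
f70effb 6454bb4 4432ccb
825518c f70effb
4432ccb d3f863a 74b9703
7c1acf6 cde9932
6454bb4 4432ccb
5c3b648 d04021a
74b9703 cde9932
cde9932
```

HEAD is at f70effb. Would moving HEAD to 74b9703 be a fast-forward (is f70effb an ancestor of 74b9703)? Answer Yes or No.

No

A fast-forward from f70effb to 74b9703 is possible iff f70effb is an ancestor of 74b9703.
Ancestors of 74b9703: {74b9703, cde9932}.
f70effb is not among them, so fast-forward is not possible.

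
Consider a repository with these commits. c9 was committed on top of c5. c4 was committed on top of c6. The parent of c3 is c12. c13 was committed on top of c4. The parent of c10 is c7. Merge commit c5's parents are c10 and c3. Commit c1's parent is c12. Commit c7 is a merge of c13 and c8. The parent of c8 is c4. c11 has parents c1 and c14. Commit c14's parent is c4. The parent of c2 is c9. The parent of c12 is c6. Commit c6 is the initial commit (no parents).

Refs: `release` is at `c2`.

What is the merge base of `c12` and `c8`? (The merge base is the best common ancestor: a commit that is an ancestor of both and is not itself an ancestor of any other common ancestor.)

c6

Ancestors of c12: {c12, c6}.
Ancestors of c8: {c4, c6, c8}.
Common ancestors: {c6}.
The only common ancestor is c6, so it is the merge base.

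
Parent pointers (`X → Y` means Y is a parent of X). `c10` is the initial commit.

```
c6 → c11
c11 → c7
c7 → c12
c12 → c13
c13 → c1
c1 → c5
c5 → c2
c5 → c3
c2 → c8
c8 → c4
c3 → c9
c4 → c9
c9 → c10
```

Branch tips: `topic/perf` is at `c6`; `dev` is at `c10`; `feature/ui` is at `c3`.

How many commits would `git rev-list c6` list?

13

Walking parent pointers from c6: reachable set = {c1, c10, c11, c12, c13, c2, c3, c4, c5, c6, c7, c8, c9}.
That is 13 commits.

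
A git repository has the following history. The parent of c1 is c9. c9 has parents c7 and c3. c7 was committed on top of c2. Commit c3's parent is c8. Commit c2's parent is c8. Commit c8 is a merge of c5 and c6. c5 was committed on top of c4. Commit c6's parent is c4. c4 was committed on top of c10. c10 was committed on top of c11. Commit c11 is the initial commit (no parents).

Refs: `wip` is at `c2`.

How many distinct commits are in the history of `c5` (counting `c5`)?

4

Walking parent pointers from c5: reachable set = {c10, c11, c4, c5}.
That is 4 commits.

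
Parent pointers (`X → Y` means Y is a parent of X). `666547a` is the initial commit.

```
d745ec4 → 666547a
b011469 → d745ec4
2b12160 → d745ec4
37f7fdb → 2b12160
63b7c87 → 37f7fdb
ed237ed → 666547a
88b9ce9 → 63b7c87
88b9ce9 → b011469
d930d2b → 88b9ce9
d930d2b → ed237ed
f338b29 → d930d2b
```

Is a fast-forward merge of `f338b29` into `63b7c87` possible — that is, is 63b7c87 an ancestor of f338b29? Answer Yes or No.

Yes

A fast-forward from 63b7c87 to f338b29 is possible iff 63b7c87 is an ancestor of f338b29.
Ancestors of f338b29: {2b12160, 37f7fdb, 63b7c87, 666547a, 88b9ce9, b011469, d745ec4, d930d2b, ed237ed, f338b29}.
63b7c87 is among them, so fast-forward is possible.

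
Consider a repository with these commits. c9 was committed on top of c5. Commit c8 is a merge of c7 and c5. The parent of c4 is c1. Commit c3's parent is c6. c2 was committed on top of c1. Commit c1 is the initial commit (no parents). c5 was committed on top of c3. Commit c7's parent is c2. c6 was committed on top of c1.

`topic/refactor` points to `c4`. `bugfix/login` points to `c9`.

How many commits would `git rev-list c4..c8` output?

6

Reachable from c8: {c1, c2, c3, c5, c6, c7, c8}.
Reachable from c4: {c1, c4}.
In c8's history but not c4's: {c2, c3, c5, c6, c7, c8} — 6 commits.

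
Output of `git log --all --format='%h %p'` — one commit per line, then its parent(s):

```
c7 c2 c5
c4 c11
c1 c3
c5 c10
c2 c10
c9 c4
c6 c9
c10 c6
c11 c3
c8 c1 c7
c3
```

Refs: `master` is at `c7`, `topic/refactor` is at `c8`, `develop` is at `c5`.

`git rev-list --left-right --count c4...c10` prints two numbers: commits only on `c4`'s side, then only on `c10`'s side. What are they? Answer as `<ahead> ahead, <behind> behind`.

Reachable from c4: {c11, c3, c4}.
Reachable from c10: {c10, c11, c3, c4, c6, c9}.
Only in c4's history (ahead): {} — 0.
Only in c10's history (behind): {c10, c6, c9} — 3.

0 ahead, 3 behind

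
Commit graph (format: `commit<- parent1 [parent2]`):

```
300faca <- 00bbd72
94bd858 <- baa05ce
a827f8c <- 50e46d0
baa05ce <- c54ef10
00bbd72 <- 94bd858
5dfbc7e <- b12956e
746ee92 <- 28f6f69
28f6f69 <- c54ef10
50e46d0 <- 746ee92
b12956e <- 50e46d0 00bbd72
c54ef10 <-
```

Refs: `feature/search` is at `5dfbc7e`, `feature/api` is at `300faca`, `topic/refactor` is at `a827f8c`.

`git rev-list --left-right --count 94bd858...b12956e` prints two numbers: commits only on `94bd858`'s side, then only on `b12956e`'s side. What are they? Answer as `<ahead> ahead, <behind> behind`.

Reachable from 94bd858: {94bd858, baa05ce, c54ef10}.
Reachable from b12956e: {00bbd72, 28f6f69, 50e46d0, 746ee92, 94bd858, b12956e, baa05ce, c54ef10}.
Only in 94bd858's history (ahead): {} — 0.
Only in b12956e's history (behind): {00bbd72, 28f6f69, 50e46d0, 746ee92, b12956e} — 5.

0 ahead, 5 behind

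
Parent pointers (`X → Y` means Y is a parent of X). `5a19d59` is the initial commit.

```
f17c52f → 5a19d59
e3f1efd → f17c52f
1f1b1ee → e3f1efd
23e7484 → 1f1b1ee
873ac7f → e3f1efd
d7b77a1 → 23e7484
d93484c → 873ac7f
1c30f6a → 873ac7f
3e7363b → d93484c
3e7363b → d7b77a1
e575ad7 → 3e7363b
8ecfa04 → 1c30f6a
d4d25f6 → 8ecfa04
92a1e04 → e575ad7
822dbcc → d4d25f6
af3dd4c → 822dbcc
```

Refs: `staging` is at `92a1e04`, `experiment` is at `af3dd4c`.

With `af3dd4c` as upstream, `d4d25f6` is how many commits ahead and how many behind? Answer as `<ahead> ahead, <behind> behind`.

0 ahead, 2 behind

Reachable from d4d25f6: {1c30f6a, 5a19d59, 873ac7f, 8ecfa04, d4d25f6, e3f1efd, f17c52f}.
Reachable from af3dd4c: {1c30f6a, 5a19d59, 822dbcc, 873ac7f, 8ecfa04, af3dd4c, d4d25f6, e3f1efd, f17c52f}.
Only in d4d25f6's history (ahead): {} — 0.
Only in af3dd4c's history (behind): {822dbcc, af3dd4c} — 2.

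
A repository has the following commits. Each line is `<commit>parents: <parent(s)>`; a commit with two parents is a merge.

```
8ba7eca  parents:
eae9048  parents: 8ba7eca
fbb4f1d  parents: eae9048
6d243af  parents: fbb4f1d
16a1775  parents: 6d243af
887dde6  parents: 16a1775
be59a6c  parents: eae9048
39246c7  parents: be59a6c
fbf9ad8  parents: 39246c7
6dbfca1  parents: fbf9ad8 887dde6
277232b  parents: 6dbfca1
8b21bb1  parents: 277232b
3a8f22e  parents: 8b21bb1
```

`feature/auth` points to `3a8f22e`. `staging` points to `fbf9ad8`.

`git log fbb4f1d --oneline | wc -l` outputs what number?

Walking parent pointers from fbb4f1d: reachable set = {8ba7eca, eae9048, fbb4f1d}.
That is 3 commits.

3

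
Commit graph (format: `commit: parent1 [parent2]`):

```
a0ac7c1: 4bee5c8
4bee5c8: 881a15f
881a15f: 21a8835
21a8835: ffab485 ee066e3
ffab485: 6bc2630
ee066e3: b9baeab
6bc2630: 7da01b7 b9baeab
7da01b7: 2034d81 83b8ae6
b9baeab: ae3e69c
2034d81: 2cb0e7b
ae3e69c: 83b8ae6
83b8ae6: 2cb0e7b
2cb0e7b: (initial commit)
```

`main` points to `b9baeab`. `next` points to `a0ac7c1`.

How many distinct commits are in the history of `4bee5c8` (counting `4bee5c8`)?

12

Walking parent pointers from 4bee5c8: reachable set = {2034d81, 21a8835, 2cb0e7b, 4bee5c8, 6bc2630, 7da01b7, 83b8ae6, 881a15f, ae3e69c, b9baeab, ee066e3, ffab485}.
That is 12 commits.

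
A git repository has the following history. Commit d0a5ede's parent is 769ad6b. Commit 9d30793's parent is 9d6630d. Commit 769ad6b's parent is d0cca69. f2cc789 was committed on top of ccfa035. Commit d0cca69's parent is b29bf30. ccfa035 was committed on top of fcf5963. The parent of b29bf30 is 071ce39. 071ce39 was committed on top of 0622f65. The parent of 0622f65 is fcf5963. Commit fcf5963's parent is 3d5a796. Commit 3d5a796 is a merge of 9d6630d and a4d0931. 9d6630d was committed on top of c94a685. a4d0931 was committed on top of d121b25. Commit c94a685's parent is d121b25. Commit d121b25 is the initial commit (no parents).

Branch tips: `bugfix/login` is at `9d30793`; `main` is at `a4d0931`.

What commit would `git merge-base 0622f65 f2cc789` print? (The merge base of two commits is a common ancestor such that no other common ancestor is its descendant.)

Ancestors of 0622f65: {0622f65, 3d5a796, 9d6630d, a4d0931, c94a685, d121b25, fcf5963}.
Ancestors of f2cc789: {3d5a796, 9d6630d, a4d0931, c94a685, ccfa035, d121b25, f2cc789, fcf5963}.
Common ancestors: {3d5a796, 9d6630d, a4d0931, c94a685, d121b25, fcf5963}.
Among these, fcf5963 is not an ancestor of any other common ancestor — it is the merge base.

fcf5963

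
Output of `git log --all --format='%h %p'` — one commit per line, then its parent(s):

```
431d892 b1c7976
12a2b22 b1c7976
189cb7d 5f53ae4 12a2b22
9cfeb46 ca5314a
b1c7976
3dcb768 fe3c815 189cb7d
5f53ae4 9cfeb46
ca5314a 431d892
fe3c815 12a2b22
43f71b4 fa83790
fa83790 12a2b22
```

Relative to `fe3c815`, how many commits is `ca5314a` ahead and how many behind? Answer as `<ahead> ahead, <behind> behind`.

Reachable from ca5314a: {431d892, b1c7976, ca5314a}.
Reachable from fe3c815: {12a2b22, b1c7976, fe3c815}.
Only in ca5314a's history (ahead): {431d892, ca5314a} — 2.
Only in fe3c815's history (behind): {12a2b22, fe3c815} — 2.

2 ahead, 2 behind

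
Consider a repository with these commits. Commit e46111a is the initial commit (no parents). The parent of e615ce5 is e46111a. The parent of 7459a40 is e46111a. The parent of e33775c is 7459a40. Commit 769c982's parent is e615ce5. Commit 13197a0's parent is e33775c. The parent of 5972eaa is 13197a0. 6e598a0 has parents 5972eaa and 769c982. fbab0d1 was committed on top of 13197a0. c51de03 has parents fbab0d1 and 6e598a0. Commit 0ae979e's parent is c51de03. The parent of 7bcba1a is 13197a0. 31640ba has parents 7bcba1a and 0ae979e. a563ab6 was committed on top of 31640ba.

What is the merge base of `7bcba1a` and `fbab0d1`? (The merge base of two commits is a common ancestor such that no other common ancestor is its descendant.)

Ancestors of 7bcba1a: {13197a0, 7459a40, 7bcba1a, e33775c, e46111a}.
Ancestors of fbab0d1: {13197a0, 7459a40, e33775c, e46111a, fbab0d1}.
Common ancestors: {13197a0, 7459a40, e33775c, e46111a}.
Among these, 13197a0 is not an ancestor of any other common ancestor — it is the merge base.

13197a0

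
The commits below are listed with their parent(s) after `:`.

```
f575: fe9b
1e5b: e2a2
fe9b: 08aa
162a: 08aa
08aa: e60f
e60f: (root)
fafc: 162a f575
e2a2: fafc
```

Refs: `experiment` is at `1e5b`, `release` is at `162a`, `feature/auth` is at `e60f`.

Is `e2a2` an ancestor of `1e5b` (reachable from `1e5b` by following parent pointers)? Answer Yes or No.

Ancestors of 1e5b (commits reachable by following parents): {08aa, 162a, 1e5b, e2a2, e60f, f575, fafc, fe9b}.
e2a2 is in that set, so it is an ancestor of 1e5b.

Yes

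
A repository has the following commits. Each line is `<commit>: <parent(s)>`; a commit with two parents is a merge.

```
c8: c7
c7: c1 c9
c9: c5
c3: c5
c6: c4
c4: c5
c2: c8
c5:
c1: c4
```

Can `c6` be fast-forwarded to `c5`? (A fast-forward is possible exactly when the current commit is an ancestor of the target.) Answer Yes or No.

A fast-forward from c6 to c5 is possible iff c6 is an ancestor of c5.
Ancestors of c5: {c5}.
c6 is not among them, so fast-forward is not possible.

No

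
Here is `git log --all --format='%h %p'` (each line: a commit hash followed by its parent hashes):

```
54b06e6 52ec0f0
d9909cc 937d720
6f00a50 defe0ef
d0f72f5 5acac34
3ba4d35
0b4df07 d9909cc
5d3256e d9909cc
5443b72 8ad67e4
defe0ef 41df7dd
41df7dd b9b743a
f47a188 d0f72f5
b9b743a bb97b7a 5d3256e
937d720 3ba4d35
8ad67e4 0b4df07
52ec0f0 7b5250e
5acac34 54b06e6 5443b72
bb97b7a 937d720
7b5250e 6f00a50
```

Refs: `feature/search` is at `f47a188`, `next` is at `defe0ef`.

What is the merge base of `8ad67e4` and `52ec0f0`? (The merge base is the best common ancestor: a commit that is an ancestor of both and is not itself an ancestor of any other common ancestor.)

d9909cc

Ancestors of 8ad67e4: {0b4df07, 3ba4d35, 8ad67e4, 937d720, d9909cc}.
Ancestors of 52ec0f0: {3ba4d35, 41df7dd, 52ec0f0, 5d3256e, 6f00a50, 7b5250e, 937d720, b9b743a, bb97b7a, d9909cc, defe0ef}.
Common ancestors: {3ba4d35, 937d720, d9909cc}.
Among these, d9909cc is not an ancestor of any other common ancestor — it is the merge base.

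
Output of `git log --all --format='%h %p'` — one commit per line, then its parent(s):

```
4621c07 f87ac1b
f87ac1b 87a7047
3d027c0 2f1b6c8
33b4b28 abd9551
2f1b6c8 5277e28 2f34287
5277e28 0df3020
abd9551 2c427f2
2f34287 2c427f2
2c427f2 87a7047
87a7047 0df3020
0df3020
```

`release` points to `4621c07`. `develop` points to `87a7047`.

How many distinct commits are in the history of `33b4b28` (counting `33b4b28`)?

Walking parent pointers from 33b4b28: reachable set = {0df3020, 2c427f2, 33b4b28, 87a7047, abd9551}.
That is 5 commits.

5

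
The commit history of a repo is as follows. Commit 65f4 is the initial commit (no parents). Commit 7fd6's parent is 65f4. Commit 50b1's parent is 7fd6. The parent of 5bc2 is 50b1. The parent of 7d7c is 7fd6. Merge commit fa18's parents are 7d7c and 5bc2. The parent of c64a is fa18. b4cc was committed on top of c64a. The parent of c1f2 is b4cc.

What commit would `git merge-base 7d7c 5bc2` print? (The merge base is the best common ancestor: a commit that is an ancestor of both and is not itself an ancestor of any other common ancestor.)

Ancestors of 7d7c: {65f4, 7d7c, 7fd6}.
Ancestors of 5bc2: {50b1, 5bc2, 65f4, 7fd6}.
Common ancestors: {65f4, 7fd6}.
Among these, 7fd6 is not an ancestor of any other common ancestor — it is the merge base.

7fd6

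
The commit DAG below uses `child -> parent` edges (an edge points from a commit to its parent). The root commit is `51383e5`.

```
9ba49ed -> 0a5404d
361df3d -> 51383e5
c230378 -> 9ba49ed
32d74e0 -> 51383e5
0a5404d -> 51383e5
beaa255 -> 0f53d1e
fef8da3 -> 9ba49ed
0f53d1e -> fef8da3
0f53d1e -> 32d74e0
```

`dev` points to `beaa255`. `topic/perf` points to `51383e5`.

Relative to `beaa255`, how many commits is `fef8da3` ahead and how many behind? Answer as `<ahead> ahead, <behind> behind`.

0 ahead, 3 behind

Reachable from fef8da3: {0a5404d, 51383e5, 9ba49ed, fef8da3}.
Reachable from beaa255: {0a5404d, 0f53d1e, 32d74e0, 51383e5, 9ba49ed, beaa255, fef8da3}.
Only in fef8da3's history (ahead): {} — 0.
Only in beaa255's history (behind): {0f53d1e, 32d74e0, beaa255} — 3.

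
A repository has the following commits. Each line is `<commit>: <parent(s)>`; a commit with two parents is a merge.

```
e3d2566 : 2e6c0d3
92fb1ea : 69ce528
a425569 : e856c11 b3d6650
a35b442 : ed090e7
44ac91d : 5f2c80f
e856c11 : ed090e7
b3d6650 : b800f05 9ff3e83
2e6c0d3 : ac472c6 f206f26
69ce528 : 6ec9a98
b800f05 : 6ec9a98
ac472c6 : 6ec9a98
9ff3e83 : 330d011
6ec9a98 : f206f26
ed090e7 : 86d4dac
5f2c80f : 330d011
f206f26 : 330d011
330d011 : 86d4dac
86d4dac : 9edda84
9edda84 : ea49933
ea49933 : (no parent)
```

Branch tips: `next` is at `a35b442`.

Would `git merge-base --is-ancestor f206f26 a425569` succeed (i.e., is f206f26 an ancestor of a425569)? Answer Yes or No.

Ancestors of a425569 (commits reachable by following parents): {330d011, 6ec9a98, 86d4dac, 9edda84, 9ff3e83, a425569, b3d6650, b800f05, e856c11, ea49933, ed090e7, f206f26}.
f206f26 is in that set, so it is an ancestor of a425569.

Yes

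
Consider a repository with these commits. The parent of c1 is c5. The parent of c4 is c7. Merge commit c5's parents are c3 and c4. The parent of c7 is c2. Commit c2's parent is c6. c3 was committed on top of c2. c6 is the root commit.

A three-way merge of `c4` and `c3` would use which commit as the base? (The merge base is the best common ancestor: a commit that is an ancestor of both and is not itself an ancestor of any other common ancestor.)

Ancestors of c4: {c2, c4, c6, c7}.
Ancestors of c3: {c2, c3, c6}.
Common ancestors: {c2, c6}.
Among these, c2 is not an ancestor of any other common ancestor — it is the merge base.

c2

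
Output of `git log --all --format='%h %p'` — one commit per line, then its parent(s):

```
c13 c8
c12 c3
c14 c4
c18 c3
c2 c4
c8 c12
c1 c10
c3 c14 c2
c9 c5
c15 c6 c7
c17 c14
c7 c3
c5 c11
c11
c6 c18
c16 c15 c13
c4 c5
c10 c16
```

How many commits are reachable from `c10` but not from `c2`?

11

Reachable from c10: {c10, c11, c12, c13, c14, c15, c16, c18, c2, c3, c4, c5, c6, c7, c8}.
Reachable from c2: {c11, c2, c4, c5}.
In c10's history but not c2's: {c10, c12, c13, c14, c15, c16, c18, c3, c6, c7, c8} — 11 commits.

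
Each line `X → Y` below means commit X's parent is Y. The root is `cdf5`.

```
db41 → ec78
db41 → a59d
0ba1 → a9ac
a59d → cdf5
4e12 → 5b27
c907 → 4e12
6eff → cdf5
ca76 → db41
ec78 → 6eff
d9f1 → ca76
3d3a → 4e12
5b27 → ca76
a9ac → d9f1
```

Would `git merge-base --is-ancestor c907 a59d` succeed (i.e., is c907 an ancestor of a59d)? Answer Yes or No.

No

Ancestors of a59d: {a59d, cdf5}.
c907 is not in that set, so it is not an ancestor of a59d.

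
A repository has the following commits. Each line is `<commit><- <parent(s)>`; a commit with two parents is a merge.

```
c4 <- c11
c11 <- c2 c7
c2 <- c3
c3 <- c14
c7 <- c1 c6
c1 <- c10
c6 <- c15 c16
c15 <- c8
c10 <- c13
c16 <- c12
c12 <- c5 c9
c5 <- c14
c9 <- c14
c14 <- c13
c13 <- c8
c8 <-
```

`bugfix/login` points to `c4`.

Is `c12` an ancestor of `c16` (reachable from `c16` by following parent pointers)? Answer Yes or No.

Yes

Ancestors of c16 (commits reachable by following parents): {c12, c13, c14, c16, c5, c8, c9}.
c12 is in that set, so it is an ancestor of c16.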